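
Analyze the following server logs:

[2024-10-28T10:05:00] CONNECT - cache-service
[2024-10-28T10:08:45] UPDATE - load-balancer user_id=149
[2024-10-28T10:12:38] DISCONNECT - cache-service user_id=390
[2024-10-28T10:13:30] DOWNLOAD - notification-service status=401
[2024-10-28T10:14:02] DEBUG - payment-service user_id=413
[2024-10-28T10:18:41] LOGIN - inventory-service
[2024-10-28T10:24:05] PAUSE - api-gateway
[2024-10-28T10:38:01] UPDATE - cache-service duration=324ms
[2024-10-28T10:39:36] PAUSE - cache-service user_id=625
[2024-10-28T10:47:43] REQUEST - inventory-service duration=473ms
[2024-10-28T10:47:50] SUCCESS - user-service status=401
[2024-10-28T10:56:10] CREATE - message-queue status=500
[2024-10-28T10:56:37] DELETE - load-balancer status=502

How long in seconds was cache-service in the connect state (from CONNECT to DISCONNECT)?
458

To calculate state duration:

1. Find CONNECT event for cache-service: 2024-10-28T10:05:00
2. Find DISCONNECT event for cache-service: 2024-10-28T10:12:38
3. Calculate duration: 2024-10-28T10:12:38 - 2024-10-28T10:05:00 = 458 seconds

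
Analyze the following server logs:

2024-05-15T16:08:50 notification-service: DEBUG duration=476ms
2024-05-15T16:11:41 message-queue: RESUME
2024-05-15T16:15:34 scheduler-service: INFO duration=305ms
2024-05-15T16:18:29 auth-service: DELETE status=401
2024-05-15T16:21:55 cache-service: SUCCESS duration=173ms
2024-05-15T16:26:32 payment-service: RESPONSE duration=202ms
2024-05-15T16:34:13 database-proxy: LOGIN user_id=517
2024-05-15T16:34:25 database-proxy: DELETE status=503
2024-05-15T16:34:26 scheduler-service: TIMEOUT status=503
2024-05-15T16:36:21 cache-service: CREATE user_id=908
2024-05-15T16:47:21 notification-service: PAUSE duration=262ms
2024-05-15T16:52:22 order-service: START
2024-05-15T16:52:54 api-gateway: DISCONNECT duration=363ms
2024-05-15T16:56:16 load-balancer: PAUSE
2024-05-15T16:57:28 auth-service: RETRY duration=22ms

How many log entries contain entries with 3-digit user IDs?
2

To find matching entries:

1. Pattern to match: entries with 3-digit user IDs
2. Scan each log entry for the pattern
3. Count matches: 2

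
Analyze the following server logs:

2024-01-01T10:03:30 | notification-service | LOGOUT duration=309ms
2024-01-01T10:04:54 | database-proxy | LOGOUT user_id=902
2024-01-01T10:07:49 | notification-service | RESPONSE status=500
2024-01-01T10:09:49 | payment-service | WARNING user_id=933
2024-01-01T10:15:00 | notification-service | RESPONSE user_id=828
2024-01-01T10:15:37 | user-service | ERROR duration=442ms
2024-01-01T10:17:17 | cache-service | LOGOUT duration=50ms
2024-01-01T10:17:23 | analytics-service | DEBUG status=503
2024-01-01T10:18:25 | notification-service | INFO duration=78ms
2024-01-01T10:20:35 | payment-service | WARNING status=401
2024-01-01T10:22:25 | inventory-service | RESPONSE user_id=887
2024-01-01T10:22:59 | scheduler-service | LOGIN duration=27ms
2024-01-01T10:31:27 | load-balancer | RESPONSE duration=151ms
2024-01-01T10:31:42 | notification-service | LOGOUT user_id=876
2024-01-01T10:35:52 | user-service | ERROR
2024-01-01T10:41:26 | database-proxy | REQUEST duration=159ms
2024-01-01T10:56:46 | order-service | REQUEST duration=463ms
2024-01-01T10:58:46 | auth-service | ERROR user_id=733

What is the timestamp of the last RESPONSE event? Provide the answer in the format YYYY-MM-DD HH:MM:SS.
2024-01-01 10:31:27

To find the last event:

1. Filter for all RESPONSE events
2. Sort by timestamp
3. Select the last one
4. Timestamp: 2024-01-01 10:31:27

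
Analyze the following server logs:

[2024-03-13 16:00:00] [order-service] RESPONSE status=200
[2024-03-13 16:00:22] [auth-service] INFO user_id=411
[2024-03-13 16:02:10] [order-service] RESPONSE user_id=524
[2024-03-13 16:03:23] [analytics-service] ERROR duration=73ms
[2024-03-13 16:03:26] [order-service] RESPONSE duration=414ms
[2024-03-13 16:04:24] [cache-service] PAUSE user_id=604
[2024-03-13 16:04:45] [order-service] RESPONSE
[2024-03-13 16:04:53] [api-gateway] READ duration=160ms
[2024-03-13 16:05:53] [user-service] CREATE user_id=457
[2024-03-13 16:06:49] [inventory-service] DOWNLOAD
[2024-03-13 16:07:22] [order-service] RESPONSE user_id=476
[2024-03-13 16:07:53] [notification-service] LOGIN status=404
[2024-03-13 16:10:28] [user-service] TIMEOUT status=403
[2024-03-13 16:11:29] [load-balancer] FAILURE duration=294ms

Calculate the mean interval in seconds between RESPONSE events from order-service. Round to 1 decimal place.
110.5

To calculate average interval:

1. Find all RESPONSE events for order-service in order
2. Calculate time gaps between consecutive events
3. Compute mean of gaps: 442 / 4 = 110.5 seconds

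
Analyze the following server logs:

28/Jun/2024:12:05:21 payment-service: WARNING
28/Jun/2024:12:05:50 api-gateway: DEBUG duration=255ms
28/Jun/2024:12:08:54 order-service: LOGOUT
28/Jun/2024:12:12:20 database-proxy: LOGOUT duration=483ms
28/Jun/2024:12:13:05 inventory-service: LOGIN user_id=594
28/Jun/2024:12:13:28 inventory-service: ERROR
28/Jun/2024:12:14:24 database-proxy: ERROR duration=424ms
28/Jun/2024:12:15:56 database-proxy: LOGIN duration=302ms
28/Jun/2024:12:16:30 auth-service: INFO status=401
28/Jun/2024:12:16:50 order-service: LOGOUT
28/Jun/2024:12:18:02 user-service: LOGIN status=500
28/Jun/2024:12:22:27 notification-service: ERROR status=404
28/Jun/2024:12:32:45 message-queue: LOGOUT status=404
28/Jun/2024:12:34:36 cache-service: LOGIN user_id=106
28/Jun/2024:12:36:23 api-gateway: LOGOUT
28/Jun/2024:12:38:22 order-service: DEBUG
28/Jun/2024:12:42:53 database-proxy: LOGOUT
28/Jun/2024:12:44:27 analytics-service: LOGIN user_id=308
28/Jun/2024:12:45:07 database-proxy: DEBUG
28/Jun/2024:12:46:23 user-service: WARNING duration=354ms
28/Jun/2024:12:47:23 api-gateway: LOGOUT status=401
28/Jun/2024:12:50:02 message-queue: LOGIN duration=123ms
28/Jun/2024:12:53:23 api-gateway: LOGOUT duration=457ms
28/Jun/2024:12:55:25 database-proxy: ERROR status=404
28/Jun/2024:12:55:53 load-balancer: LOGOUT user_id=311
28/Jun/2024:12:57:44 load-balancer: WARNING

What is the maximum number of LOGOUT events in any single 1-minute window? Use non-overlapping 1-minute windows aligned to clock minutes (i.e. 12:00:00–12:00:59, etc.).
1

To find the burst window:

1. Divide the log period into non-overlapping 1-minute windows starting at 12:00
2. Count LOGOUT events in each window
3. Find the window with maximum count
4. Maximum events in a window: 1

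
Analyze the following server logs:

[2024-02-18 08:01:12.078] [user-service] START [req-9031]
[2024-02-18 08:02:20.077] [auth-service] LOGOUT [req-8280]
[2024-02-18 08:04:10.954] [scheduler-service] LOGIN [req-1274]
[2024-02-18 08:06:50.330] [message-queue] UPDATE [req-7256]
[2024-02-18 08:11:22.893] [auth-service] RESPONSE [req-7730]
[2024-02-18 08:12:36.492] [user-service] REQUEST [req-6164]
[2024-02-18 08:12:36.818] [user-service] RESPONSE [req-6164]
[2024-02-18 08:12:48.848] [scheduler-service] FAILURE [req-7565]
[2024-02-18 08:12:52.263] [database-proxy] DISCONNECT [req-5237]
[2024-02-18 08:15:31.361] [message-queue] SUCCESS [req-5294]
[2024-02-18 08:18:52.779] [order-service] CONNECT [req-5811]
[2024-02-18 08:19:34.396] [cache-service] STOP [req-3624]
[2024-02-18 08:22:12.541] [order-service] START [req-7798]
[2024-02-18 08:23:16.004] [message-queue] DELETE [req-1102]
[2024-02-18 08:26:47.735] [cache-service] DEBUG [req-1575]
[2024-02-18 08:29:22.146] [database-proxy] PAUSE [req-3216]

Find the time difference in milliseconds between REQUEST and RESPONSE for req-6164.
326

To calculate latency:

1. Find REQUEST with id req-6164: 2024-02-18 08:12:36.492
2. Find RESPONSE with id req-6164: 2024-02-18 08:12:36.818
3. Latency: 2024-02-18 08:12:36.818 - 2024-02-18 08:12:36.492 = 326ms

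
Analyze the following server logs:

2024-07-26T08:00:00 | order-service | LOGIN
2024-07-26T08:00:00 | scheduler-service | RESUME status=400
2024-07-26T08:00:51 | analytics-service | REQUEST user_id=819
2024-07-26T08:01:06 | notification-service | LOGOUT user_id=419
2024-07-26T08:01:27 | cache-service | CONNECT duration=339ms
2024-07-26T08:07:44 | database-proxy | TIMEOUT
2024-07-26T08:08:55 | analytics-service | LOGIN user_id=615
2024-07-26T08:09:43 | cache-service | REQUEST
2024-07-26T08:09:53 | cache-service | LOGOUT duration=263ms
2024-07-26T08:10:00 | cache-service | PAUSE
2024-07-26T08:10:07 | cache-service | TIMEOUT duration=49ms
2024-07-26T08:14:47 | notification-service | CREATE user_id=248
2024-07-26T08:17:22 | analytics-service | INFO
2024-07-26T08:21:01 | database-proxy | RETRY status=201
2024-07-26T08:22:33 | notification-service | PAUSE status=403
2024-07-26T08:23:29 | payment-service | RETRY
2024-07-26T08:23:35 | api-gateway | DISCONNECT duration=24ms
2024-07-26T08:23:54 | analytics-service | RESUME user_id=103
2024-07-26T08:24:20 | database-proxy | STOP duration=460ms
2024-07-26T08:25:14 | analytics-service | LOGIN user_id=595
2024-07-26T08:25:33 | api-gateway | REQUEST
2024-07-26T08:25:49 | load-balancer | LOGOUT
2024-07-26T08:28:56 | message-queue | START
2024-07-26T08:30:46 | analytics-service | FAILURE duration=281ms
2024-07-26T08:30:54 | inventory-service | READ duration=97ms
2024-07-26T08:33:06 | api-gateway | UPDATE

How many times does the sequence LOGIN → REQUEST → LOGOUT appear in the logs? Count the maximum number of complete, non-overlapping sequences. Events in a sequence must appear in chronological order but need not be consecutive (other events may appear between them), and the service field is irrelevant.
3

To count sequences:

1. Look for pattern: LOGIN → REQUEST → LOGOUT
2. Greedily scan the log in chronological order, matching each sequence element in turn (ignoring service)
3. Each time the full pattern completes, increment the count and restart matching from the next event
4. Complete non-overlapping sequences found: 3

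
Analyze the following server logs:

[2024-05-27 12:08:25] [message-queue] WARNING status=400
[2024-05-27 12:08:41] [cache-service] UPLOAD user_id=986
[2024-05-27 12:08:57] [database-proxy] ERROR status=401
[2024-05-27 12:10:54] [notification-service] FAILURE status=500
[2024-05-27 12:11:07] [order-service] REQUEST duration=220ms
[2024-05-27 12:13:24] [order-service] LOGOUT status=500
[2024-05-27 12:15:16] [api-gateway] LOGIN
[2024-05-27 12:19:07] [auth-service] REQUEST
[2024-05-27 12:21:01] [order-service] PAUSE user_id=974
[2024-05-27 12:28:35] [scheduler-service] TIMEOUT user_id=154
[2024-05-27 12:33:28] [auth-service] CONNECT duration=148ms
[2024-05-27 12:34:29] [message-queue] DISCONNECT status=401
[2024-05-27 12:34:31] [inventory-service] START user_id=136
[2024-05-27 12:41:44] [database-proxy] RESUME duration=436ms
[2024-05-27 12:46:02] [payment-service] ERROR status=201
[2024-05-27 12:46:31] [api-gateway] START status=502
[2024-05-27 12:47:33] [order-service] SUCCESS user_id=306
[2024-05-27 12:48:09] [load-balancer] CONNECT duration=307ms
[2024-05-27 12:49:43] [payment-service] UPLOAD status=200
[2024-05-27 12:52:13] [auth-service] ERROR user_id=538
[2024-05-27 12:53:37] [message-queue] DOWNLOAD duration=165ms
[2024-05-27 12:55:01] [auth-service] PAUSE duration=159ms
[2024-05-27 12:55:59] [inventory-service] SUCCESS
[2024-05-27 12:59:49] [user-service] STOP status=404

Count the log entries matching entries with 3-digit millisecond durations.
6

To find matching entries:

1. Pattern to match: entries with 3-digit millisecond durations
2. Scan each log entry for the pattern
3. Count matches: 6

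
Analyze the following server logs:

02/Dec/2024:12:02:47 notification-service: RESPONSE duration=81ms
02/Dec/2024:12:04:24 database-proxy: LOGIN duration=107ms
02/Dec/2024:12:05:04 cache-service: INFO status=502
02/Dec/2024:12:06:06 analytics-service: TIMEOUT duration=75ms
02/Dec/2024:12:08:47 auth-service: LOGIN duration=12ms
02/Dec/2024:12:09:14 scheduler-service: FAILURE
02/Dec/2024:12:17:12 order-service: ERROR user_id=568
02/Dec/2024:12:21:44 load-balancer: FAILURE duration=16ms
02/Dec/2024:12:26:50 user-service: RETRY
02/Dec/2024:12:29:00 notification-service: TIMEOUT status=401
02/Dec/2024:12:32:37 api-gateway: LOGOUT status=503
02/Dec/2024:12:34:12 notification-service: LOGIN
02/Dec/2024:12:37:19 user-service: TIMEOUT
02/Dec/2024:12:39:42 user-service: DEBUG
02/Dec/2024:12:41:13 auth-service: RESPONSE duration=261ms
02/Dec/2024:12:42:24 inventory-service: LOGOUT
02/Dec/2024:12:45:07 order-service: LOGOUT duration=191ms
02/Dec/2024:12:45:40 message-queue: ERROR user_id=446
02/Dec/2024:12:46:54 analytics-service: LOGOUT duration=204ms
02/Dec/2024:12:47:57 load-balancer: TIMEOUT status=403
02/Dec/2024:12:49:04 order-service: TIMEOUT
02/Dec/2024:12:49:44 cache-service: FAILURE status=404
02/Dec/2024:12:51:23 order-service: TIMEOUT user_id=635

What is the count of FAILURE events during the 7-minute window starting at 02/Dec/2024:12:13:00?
0

To count events in the time window:

1. Window boundaries: 02/Dec/2024:12:13:00 to 02/Dec/2024:12:20:00
2. Filter for FAILURE events within this window
3. Count matching events: 0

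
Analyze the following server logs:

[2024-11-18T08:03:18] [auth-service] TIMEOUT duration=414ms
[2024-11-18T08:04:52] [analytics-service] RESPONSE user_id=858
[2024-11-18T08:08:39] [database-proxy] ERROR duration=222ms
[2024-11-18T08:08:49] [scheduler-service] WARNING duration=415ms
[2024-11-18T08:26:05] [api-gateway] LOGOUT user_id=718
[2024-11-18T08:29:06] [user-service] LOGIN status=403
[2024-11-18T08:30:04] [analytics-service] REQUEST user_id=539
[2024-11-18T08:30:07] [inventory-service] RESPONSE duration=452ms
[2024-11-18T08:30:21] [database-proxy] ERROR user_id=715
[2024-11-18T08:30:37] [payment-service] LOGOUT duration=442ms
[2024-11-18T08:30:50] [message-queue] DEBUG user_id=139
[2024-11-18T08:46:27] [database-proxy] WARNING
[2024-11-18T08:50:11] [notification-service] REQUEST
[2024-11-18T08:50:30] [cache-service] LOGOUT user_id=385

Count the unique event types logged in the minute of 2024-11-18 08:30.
5

To count unique event types:

1. Filter events in the minute starting at 2024-11-18 08:30
2. Extract event types from matching entries
3. Count unique types: 5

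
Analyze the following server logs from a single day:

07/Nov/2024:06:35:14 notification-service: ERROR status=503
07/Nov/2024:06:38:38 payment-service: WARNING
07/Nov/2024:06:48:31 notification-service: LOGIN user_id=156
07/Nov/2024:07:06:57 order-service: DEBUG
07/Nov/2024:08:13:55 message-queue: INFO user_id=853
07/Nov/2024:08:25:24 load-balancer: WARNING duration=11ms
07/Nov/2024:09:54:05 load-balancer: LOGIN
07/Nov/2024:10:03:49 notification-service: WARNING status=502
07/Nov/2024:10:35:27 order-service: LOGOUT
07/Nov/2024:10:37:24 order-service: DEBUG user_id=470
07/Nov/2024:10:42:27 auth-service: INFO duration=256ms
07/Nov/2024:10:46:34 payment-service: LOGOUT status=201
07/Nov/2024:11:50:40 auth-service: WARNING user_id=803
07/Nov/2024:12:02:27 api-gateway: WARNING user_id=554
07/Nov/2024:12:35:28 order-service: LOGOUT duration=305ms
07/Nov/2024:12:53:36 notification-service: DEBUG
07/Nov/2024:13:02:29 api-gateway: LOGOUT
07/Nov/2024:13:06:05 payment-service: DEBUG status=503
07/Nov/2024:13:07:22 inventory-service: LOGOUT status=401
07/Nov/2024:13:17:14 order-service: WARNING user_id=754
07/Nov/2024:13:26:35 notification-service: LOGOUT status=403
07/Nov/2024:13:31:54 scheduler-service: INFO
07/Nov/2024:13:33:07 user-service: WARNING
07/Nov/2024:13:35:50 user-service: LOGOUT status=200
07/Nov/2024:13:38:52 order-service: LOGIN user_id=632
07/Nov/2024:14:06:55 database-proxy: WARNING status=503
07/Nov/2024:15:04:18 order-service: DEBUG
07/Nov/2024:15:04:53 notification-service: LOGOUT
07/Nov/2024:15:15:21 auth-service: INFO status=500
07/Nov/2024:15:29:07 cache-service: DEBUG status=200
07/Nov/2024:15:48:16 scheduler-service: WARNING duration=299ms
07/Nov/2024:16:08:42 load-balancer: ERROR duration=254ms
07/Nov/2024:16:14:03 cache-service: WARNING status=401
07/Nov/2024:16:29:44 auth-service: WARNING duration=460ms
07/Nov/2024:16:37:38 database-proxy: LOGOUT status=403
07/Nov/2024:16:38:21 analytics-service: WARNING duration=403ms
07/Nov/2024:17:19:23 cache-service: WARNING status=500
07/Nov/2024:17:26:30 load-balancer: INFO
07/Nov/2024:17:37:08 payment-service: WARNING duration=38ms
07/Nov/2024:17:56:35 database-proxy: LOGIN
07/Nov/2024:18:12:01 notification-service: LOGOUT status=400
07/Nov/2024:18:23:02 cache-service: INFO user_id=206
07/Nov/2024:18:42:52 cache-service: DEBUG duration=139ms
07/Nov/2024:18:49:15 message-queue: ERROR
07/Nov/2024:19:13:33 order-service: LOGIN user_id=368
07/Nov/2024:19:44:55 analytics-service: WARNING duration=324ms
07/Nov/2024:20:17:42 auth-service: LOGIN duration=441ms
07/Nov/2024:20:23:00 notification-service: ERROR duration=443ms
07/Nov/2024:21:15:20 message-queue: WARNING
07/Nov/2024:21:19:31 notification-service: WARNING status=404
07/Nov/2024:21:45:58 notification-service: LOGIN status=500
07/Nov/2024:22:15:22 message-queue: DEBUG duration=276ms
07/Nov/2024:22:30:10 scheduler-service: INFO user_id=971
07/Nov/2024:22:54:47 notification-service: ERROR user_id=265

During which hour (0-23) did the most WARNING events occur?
16

To find the peak hour:

1. Group all WARNING events by hour
2. Count events in each hour
3. Find hour with maximum count
4. Peak hour: 16 (with 3 events)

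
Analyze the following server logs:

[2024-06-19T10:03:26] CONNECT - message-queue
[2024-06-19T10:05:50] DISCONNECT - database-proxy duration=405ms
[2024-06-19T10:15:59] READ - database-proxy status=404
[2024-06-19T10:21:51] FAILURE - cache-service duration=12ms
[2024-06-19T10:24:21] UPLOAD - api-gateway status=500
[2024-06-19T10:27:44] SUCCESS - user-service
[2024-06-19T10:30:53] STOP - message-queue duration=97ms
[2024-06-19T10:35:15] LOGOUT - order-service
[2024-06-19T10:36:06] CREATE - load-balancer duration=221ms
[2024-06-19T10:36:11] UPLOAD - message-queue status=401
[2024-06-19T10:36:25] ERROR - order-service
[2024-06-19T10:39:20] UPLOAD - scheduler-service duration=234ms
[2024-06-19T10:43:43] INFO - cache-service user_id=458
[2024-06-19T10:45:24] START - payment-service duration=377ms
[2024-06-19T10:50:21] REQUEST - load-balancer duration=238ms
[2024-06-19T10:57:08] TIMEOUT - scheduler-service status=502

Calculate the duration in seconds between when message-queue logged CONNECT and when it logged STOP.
1647

To find the time between events:

1. Locate the first CONNECT event for message-queue: 2024-06-19T10:03:26
2. Locate the first STOP event for message-queue: 2024-06-19T10:30:53
3. Calculate the difference: 2024-06-19T10:30:53 - 2024-06-19T10:03:26 = 1647 seconds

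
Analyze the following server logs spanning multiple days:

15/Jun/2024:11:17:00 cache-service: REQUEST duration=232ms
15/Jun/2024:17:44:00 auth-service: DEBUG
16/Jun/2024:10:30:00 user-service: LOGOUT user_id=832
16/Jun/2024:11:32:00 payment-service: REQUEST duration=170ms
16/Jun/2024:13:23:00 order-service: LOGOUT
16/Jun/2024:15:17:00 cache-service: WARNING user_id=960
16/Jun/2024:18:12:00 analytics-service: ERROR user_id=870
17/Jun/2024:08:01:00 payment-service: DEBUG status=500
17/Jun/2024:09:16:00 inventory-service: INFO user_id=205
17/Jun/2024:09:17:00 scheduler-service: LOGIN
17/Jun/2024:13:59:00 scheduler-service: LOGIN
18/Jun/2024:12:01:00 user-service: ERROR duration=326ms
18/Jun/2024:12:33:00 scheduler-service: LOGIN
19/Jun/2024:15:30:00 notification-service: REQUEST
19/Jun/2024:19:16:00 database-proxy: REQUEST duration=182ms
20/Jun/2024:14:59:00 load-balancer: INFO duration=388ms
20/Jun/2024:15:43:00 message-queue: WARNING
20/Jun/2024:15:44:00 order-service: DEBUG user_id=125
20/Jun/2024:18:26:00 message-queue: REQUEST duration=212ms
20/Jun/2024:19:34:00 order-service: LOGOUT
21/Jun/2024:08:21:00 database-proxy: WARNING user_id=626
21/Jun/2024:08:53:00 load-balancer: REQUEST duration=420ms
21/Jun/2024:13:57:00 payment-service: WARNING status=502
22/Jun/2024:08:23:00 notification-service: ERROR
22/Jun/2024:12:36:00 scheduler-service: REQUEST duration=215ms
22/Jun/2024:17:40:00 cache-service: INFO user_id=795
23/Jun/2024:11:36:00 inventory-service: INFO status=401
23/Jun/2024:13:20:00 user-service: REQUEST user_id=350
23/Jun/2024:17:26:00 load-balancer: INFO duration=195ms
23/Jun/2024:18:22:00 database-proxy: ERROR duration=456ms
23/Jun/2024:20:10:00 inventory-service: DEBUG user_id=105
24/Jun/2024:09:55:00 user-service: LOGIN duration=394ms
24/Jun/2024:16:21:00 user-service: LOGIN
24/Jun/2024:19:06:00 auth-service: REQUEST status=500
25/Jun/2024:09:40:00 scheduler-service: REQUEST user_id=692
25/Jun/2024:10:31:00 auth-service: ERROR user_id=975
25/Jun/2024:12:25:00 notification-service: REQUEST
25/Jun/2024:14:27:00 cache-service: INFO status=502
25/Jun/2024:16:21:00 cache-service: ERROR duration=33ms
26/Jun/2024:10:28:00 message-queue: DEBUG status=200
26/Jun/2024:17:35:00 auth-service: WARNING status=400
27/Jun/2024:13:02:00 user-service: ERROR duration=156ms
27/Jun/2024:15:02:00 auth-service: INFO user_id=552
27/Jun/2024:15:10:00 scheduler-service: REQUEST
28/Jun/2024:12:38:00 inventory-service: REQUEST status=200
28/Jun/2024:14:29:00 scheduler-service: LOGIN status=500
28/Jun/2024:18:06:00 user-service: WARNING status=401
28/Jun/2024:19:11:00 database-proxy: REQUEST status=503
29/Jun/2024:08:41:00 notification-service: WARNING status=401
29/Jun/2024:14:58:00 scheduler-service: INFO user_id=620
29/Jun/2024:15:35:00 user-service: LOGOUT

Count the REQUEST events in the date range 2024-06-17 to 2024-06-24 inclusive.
7

To filter by date range:

1. Date range: 2024-06-17 through 2024-06-24, both dates inclusive
2. Filter for REQUEST events whose date falls in this range
3. Count matching events: 7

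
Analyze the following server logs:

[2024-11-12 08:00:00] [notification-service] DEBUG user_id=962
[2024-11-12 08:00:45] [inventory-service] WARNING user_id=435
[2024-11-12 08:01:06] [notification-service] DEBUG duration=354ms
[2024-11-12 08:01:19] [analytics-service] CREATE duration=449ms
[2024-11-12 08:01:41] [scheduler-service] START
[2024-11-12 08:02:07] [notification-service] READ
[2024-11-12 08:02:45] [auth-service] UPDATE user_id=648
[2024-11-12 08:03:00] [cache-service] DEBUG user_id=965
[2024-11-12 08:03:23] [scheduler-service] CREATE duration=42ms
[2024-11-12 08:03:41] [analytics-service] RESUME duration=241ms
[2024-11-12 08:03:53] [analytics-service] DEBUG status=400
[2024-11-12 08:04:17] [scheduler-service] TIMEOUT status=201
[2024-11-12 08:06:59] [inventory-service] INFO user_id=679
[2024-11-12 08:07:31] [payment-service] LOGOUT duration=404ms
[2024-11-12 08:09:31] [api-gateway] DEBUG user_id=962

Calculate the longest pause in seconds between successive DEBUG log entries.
338

To find the longest gap:

1. Extract all DEBUG events in chronological order
2. Calculate time differences between consecutive events
3. Find the maximum difference
4. Longest gap: 338 seconds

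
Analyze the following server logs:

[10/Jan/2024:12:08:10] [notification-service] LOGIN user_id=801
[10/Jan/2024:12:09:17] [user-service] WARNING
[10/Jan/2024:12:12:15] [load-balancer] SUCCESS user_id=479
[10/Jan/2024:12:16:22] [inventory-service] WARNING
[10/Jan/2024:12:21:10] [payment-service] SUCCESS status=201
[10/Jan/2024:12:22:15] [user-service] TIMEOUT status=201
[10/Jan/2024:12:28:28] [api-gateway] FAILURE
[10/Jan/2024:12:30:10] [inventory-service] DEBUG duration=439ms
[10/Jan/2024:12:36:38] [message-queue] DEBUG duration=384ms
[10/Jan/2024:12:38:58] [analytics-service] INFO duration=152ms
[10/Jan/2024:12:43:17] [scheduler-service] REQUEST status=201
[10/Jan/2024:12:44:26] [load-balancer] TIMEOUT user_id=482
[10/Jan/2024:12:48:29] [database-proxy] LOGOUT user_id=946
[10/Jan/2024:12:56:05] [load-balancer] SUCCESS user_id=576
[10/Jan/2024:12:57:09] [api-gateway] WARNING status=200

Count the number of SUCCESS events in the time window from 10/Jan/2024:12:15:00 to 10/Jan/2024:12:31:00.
1

To count events in the time window:

1. Window boundaries: 10/Jan/2024:12:15:00 to 10/Jan/2024:12:31:00
2. Filter for SUCCESS events within this window
3. Count matching events: 1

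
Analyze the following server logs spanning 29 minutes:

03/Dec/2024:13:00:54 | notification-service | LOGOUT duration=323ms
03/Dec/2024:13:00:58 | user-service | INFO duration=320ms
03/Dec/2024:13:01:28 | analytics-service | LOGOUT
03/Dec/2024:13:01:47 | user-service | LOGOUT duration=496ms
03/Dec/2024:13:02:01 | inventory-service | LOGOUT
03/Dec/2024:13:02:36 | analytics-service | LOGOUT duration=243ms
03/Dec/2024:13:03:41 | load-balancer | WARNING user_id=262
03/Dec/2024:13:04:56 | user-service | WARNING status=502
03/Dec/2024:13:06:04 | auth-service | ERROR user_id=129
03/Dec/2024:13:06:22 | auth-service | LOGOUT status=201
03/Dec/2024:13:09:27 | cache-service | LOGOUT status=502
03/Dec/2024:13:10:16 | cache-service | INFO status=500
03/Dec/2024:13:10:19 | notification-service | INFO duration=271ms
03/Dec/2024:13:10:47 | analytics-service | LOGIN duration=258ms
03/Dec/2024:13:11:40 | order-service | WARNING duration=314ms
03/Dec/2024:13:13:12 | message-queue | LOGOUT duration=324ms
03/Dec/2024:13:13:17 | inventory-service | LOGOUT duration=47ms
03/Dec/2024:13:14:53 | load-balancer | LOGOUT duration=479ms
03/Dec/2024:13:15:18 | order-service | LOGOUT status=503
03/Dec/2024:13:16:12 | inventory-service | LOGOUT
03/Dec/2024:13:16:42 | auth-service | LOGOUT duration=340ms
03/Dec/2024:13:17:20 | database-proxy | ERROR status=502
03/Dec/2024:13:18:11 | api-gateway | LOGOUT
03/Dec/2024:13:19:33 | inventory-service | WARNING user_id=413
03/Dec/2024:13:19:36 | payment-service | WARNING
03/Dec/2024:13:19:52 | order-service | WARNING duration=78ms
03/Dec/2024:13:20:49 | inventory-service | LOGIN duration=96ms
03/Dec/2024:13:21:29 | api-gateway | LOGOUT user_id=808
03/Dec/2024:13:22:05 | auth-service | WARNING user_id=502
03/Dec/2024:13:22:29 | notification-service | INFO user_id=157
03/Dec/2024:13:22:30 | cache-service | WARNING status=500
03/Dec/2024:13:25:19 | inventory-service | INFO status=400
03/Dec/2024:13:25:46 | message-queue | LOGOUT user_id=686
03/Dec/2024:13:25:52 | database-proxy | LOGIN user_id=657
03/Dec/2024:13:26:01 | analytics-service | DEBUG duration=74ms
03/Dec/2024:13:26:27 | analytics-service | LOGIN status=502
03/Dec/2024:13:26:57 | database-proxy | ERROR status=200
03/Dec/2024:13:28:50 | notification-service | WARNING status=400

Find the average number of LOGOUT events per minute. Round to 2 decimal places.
0.55

To calculate the rate:

1. Count total LOGOUT events: 16
2. Total time period: 29 minutes
3. Rate = 16 / 29 = 0.55 events per minute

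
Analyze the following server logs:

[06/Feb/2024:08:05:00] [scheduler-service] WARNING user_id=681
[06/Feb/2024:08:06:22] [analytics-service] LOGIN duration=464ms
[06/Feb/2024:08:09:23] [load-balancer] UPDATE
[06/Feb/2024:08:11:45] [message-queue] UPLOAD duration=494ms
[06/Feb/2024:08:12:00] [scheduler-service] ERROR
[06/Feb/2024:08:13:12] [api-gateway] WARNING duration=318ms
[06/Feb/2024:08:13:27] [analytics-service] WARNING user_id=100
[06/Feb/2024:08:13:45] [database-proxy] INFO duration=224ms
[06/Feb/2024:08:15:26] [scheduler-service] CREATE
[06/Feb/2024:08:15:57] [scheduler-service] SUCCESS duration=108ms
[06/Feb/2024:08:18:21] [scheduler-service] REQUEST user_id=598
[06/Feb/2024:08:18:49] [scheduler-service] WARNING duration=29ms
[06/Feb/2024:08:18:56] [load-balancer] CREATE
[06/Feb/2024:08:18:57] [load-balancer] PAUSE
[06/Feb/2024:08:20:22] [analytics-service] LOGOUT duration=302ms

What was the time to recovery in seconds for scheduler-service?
237

To calculate recovery time:

1. Find ERROR event for scheduler-service: 06/Feb/2024:08:12:00
2. Find next SUCCESS event for scheduler-service: 06/Feb/2024:08:15:57
3. Recovery time: 06/Feb/2024:08:15:57 - 06/Feb/2024:08:12:00 = 237 seconds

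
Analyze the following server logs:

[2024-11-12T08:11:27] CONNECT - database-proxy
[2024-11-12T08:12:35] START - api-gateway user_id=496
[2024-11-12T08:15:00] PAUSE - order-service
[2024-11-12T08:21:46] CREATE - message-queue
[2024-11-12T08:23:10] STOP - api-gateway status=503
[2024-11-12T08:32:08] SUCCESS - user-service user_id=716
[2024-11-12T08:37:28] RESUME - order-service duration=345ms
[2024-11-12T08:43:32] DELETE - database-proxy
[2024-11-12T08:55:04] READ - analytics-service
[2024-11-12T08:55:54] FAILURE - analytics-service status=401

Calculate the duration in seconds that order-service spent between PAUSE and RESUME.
1348

To calculate state duration:

1. Find PAUSE event for order-service: 2024-11-12T08:15:00
2. Find RESUME event for order-service: 2024-11-12T08:37:28
3. Calculate duration: 2024-11-12T08:37:28 - 2024-11-12T08:15:00 = 1348 seconds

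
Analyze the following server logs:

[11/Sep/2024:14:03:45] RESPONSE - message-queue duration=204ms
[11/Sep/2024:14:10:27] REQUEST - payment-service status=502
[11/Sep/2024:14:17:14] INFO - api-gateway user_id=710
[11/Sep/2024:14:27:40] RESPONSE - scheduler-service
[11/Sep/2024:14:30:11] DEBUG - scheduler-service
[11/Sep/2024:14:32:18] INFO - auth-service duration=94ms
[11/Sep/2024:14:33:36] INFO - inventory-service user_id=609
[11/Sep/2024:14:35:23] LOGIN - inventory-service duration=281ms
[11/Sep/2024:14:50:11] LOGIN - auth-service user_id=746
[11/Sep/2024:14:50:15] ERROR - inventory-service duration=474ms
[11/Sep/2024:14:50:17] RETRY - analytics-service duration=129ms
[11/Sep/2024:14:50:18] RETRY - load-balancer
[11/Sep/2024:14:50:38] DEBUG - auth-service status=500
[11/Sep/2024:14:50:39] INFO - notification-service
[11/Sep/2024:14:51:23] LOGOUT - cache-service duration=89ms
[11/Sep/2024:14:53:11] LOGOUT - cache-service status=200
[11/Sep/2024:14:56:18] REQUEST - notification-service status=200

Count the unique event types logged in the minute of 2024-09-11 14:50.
5

To count unique event types:

1. Filter events in the minute starting at 2024-09-11 14:50
2. Extract event types from matching entries
3. Count unique types: 5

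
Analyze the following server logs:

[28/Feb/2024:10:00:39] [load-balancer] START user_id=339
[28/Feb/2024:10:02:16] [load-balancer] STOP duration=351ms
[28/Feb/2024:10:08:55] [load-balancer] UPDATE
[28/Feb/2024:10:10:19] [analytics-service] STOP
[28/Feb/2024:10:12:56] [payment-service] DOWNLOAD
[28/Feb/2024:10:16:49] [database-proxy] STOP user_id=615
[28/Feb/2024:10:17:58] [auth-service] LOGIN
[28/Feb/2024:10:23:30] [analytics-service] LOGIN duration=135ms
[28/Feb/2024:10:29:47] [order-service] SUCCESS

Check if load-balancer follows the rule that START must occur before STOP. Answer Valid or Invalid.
Valid

To validate ordering:

1. Required order: START → STOP
2. Rule: START must occur before STOP
3. Check actual order of events for load-balancer
4. Result: Valid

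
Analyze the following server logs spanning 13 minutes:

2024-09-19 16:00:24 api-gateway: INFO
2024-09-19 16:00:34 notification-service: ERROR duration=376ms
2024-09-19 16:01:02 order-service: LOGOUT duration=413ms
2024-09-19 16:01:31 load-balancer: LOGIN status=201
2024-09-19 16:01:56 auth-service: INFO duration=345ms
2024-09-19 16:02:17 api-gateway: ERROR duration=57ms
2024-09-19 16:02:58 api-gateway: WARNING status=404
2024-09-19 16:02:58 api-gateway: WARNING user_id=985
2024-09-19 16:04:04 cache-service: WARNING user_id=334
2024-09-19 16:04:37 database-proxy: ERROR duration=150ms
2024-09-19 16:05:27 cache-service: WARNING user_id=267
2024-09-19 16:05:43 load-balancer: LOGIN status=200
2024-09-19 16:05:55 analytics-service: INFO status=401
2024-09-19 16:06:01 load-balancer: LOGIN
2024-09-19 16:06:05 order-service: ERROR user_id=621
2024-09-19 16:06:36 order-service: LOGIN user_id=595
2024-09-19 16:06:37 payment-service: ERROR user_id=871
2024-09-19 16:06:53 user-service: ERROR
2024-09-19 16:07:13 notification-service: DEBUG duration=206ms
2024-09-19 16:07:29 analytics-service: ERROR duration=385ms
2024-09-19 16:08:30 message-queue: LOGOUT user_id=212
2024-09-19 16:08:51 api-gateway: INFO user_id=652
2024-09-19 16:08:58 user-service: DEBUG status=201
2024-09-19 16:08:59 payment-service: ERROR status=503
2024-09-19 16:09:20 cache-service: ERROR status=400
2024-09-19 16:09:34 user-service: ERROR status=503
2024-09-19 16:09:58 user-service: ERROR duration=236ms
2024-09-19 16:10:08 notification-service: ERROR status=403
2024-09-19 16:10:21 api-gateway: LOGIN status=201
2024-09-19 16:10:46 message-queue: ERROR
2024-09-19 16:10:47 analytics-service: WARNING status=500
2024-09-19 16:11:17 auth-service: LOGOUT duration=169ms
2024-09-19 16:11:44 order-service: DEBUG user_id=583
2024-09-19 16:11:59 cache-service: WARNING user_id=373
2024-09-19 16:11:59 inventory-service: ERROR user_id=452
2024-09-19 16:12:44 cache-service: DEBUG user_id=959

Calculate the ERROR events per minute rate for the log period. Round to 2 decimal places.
1.08

To calculate the rate:

1. Count total ERROR events: 14
2. Total time period: 13 minutes
3. Rate = 14 / 13 = 1.08 events per minute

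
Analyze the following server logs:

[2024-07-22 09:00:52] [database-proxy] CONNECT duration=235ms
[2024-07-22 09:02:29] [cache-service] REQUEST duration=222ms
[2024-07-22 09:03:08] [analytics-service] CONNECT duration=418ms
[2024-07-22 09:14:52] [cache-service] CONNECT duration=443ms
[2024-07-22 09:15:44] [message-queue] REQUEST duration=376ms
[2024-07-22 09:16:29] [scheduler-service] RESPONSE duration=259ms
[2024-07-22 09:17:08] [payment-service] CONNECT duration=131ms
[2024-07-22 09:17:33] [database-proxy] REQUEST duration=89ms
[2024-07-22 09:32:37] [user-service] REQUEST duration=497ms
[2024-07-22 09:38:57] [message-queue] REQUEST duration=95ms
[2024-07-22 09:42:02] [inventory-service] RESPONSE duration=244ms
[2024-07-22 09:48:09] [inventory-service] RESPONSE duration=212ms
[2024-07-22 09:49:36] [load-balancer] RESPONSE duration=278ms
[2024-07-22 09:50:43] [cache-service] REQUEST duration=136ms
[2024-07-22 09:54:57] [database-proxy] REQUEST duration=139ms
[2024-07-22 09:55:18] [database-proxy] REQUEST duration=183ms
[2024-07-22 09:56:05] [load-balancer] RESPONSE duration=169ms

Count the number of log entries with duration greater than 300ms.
4

To count timeouts:

1. Threshold: 300ms
2. Extract duration from each log entry
3. Count entries where duration > 300
4. Timeout count: 4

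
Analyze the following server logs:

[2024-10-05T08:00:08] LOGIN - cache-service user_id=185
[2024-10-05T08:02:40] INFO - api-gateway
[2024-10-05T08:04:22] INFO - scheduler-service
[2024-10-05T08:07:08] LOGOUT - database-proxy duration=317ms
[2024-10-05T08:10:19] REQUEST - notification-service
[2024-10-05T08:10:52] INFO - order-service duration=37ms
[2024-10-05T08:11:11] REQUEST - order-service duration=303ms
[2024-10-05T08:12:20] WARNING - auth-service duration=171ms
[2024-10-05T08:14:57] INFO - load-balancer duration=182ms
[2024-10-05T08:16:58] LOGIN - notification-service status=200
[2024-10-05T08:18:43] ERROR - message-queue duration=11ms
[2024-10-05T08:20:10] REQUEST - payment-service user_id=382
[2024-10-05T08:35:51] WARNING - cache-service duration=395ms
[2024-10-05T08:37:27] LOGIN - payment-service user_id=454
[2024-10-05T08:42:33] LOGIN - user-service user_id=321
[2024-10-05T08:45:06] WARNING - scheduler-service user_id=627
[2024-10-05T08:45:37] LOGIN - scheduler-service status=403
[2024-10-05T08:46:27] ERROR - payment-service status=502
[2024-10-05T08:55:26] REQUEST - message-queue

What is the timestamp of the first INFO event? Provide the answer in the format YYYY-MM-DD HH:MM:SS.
2024-10-05 08:02:40

To find the first event:

1. Filter for all INFO events
2. Sort by timestamp
3. Select the first one
4. Timestamp: 2024-10-05 08:02:40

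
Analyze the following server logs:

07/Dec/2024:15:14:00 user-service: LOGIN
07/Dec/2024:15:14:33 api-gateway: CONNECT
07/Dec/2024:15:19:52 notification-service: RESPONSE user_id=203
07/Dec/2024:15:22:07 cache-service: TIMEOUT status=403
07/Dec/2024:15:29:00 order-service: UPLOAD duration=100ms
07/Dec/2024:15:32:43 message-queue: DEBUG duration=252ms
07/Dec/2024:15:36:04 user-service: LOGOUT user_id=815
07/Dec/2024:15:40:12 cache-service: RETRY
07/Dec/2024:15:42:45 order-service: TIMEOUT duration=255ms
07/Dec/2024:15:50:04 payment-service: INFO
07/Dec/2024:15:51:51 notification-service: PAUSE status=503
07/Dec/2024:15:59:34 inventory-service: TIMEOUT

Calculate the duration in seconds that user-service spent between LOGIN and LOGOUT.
1324

To calculate state duration:

1. Find LOGIN event for user-service: 07/Dec/2024:15:14:00
2. Find LOGOUT event for user-service: 07/Dec/2024:15:36:04
3. Calculate duration: 07/Dec/2024:15:36:04 - 07/Dec/2024:15:14:00 = 1324 seconds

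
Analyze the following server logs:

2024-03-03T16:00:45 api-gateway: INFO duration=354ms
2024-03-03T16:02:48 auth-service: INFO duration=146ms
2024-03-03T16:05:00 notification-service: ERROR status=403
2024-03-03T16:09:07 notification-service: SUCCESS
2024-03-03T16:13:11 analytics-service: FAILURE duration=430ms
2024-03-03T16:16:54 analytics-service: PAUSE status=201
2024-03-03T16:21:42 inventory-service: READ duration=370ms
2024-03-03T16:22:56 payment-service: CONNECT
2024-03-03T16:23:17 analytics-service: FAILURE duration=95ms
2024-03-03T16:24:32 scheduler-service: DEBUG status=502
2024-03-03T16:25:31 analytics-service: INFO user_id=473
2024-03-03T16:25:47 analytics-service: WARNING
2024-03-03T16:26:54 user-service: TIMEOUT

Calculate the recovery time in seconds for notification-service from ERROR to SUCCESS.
247

To calculate recovery time:

1. Find ERROR event for notification-service: 2024-03-03T16:05:00
2. Find next SUCCESS event for notification-service: 2024-03-03T16:09:07
3. Recovery time: 2024-03-03T16:09:07 - 2024-03-03T16:05:00 = 247 seconds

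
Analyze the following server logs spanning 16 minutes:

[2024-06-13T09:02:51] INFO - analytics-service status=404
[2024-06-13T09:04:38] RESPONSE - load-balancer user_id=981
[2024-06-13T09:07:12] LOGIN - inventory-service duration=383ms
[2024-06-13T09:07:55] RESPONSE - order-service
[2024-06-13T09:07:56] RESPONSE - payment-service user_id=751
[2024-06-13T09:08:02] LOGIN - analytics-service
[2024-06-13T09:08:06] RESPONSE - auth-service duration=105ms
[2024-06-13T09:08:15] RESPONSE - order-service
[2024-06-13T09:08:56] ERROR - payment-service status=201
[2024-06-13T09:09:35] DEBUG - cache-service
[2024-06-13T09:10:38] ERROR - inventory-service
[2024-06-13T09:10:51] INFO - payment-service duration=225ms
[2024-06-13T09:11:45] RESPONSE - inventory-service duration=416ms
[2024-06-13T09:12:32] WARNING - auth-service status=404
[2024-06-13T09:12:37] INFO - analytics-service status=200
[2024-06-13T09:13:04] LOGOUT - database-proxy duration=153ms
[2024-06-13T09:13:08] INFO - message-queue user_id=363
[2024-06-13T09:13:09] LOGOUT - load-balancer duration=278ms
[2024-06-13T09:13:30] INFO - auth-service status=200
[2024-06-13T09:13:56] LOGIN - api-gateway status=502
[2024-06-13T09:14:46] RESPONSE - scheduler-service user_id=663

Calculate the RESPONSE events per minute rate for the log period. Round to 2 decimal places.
0.44

To calculate the rate:

1. Count total RESPONSE events: 7
2. Total time period: 16 minutes
3. Rate = 7 / 16 = 0.44 events per minute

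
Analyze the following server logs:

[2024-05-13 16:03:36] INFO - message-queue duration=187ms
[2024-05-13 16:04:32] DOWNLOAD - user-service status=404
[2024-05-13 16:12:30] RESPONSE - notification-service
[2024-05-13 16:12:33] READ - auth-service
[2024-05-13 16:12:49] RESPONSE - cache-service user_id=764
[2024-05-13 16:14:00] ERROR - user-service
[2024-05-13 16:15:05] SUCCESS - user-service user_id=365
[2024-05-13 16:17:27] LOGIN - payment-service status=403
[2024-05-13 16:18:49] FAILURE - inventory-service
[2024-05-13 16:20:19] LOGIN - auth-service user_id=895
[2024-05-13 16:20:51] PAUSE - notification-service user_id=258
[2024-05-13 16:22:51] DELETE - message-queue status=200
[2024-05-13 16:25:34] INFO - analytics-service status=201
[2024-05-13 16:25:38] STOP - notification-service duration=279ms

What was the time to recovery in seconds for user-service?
65

To calculate recovery time:

1. Find ERROR event for user-service: 2024-05-13 16:14:00
2. Find next SUCCESS event for user-service: 2024-05-13 16:15:05
3. Recovery time: 2024-05-13 16:15:05 - 2024-05-13 16:14:00 = 65 seconds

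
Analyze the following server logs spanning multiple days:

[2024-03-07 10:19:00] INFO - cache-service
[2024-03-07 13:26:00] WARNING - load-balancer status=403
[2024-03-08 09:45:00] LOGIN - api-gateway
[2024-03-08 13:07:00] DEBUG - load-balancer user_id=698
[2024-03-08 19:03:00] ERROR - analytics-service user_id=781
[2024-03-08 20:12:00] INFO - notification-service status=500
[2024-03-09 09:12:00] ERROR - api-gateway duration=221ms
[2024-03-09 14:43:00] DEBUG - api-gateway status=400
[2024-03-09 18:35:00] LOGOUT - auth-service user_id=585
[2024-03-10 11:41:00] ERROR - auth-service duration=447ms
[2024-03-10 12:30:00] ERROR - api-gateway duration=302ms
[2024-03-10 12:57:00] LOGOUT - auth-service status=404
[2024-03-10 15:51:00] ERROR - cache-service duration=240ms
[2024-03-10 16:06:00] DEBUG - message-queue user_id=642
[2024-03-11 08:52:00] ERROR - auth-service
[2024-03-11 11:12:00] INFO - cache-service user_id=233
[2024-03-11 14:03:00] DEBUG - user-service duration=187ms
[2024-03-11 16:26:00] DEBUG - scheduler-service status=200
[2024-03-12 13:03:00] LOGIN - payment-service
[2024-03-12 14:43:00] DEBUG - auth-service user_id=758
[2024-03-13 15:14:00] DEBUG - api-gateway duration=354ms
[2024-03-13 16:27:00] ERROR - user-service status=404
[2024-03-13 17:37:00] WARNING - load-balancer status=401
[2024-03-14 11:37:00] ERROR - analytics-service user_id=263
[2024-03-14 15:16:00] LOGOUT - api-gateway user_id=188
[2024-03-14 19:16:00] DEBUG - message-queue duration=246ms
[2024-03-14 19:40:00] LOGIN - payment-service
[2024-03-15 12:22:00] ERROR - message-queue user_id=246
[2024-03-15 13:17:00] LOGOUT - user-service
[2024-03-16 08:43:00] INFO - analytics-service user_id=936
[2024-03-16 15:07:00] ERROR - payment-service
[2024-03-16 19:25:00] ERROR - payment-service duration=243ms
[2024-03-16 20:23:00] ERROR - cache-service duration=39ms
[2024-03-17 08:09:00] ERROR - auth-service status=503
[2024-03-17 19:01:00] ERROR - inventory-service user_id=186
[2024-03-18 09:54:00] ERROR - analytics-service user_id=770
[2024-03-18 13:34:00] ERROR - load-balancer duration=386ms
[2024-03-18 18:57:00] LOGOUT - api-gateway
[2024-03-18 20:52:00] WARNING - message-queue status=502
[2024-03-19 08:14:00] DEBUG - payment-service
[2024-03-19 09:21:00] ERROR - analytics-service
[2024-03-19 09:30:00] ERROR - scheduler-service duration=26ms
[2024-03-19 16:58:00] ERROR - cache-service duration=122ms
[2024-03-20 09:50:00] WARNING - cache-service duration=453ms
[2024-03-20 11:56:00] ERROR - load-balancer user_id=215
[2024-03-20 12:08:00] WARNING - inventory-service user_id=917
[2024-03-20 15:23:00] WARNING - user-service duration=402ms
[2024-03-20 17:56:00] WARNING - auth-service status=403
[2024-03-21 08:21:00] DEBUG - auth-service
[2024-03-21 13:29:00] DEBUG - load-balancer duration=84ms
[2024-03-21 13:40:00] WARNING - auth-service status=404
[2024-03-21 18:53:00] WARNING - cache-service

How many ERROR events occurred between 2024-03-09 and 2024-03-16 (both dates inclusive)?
11

To filter by date range:

1. Date range: 2024-03-09 through 2024-03-16, both dates inclusive
2. Filter for ERROR events whose date falls in this range
3. Count matching events: 11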